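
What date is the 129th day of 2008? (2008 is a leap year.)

Jan has 31 days (129 − 31 = 98 remain).
Feb has 29 days (98 − 29 = 69 remain).
Mar has 31 days (69 − 31 = 38 remain).
Apr has 30 days (38 − 30 = 8 remain).
8 into May → May 8.

May 8, 2008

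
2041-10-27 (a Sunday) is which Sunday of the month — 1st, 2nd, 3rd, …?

Day 27 falls in week ⌈27/7⌉ of the month.
Days 1–7 hold the 1st Sunday, 8–14 the 2nd, 15–21 the 3rd, 22–28 the 4th, 29–31 the 5th.
27 is in the range for the 4th.

4th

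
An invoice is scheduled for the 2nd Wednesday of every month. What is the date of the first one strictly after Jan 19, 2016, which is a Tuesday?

Feb 10, 2016

Jan 2016 starts on a Friday; its first Wednesday is the 6th, so the 2nd Wednesday is the 13th — Jan 13, 2016.
That is not after Jan 19, 2016, so look at Feb 2016.
Feb 2016 starts on a Monday; its first Wednesday is the 3rd, so the 2nd Wednesday is the 10th — Feb 10, 2016.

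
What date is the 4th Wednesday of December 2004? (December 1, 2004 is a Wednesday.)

December 2004 begins on a Wednesday, so the first Wednesday is December 1.
The 4th Wednesday is 3 weeks later: 1 + 21 = 22.

2004-12-22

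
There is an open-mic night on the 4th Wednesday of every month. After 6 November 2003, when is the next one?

November 2003 starts on a Saturday; its first Wednesday is the 5th, so the 4th Wednesday is the 26th — 26 November 2003.
26 November 2003 is after 6 November 2003, so that is the next one.

26 November 2003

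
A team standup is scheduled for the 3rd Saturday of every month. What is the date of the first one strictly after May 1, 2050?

May 2050 starts on a Sunday; its first Saturday is the 7th, so the 3rd Saturday is the 21st — May 21, 2050.
May 21, 2050 is after May 1, 2050, so that is the next one.

May 21, 2050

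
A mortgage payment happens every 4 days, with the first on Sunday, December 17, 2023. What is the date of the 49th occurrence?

The 49th occurrence is 48 intervals after the first: 48 × 4 = 192 days after December 17, 2023.
December has 31 days — 14 days to the end of December leaves 178.
January has 31 days (147 left).
February has 29 days (118 left).
March has 31 days (87 left).
April has 30 days (57 left).
May has 31 days (26 left).
26 days into June → June 26, 2024.

June 26, 2024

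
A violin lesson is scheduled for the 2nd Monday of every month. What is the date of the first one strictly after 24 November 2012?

10 December 2012

November 2012 starts on a Thursday; its first Monday is the 5th, so the 2nd Monday is the 12th — 12 November 2012.
That is not after 24 November 2012, so look at December 2012.
December 2012 starts on a Saturday; its first Monday is the 3rd, so the 2nd Monday is the 10th — 10 December 2012.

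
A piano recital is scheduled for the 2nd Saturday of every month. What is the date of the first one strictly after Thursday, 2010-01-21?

January 2010 starts on a Friday; its first Saturday is the 2nd, so the 2nd Saturday is the 9th — 2010-01-09.
That is not after 2010-01-21, so look at February 2010.
February 2010 starts on a Monday; its first Saturday is the 6th, so the 2nd Saturday is the 13th — 2010-02-13.

2010-02-13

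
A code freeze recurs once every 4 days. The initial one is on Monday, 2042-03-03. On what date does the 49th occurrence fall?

2042-09-11

The 49th occurrence is 48 intervals after the first: 48 × 4 = 192 days after 2042-03-03.
March has 31 days — 28 days to the end of March leaves 164.
April has 30 days (134 left).
May has 31 days (103 left).
June has 30 days (73 left).
July has 31 days (42 left).
August has 31 days (11 left).
11 days into September → 2042-09-11.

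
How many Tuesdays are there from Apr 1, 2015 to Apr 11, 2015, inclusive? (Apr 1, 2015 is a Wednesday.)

Apr 1, 2015 is a Wednesday; the first Tuesday on or after it is Apr 7, 2015 (6 days later).
From Apr 7, 2015 to Apr 11, 2015 is 11 − 7 = 4 days.
4 ÷ 7 = 0 full weeks with remainder 4, so 0 more Tuesdays after the first → 1.

1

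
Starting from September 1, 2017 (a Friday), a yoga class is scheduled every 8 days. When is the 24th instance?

The 24th occurrence is 23 intervals after the first: 23 × 8 = 184 days after September 1, 2017.
September has 30 days — 29 days to the end of September leaves 155.
October has 31 days (124 left).
November has 30 days (94 left).
December has 31 days (63 left).
January has 31 days (32 left).
February has 28 days (4 left).
4 days into March → March 4, 2018.

March 4, 2018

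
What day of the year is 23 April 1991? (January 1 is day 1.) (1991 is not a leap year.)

Days in months before April: 31 + 28 + 31 = 90.
Plus 23 days into April → day 113.

113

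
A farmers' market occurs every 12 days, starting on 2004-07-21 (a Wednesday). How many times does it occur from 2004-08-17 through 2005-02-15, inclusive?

15

Occurrences land 12·i days after 2004-07-21 for i = 0, 1, 2, …
2004-08-17 is 27 days after the start; 27 ÷ 12 = 2 remainder 3; since the remainder is 3, round up to i = 3. First occurrence in the window: #4 on 2004-08-26 (3×12 = 36 days in).
2005-02-15 is 209 days after the start; 209 ÷ 12 = 17 remainder 5. Last occurrence in the window: #18 on 2005-02-10.
Occurrences #4 through #18: 15 in total.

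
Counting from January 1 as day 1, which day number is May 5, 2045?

Days in months before May: 31 + 28 + 31 + 30 = 120.
Plus 5 days into May → day 125.

125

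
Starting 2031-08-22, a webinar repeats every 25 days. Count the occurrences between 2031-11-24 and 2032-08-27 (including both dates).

11

Occurrences land 25·i days after 2031-08-22 for i = 0, 1, 2, …
2031-11-24 is 94 days after the start; 94 ÷ 25 = 3 remainder 19; since the remainder is 19, round up to i = 4. First occurrence in the window: #5 on 2031-11-30 (4×25 = 100 days in).
2032-08-27 is 371 days after the start; 371 ÷ 25 = 14 remainder 21. Last occurrence in the window: #15 on 2032-08-06.
Occurrences #5 through #15: 11 in total.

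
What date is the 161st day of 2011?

January has 31 days (161 − 31 = 130 remain).
February has 28 days (130 − 28 = 102 remain).
March has 31 days (102 − 31 = 71 remain).
April has 30 days (71 − 30 = 41 remain).
May has 31 days (41 − 31 = 10 remain).
10 into June → June 10.

10 June 2011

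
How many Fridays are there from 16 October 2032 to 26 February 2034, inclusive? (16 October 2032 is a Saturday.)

16 October 2032 is a Saturday; the first Friday on or after it is 22 October 2032 (6 days later).
From 22 October 2032 to 26 February 2034: 70 + 365 + 57 = 492 days (rest of 2032, 2033, to 26 February 2034 in 2034).
492 ÷ 7 = 70 full weeks with remainder 2, so 70 more Fridays after the first → 71.

71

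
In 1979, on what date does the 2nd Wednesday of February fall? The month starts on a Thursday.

February 1979 begins on a Thursday, so the first Wednesday is February 7 (6 days later).
The 2nd Wednesday is 1 weeks later: 7 + 7 = 14.

1979-02-14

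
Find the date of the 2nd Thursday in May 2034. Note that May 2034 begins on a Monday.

May 2034 begins on a Monday, so the first Thursday is May 4 (3 days later).
The 2nd Thursday is 1 weeks later: 4 + 7 = 11.

2034-05-11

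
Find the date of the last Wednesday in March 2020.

The first Wednesday of March 2020 is March 4.
March 2020 has 31 days. Adding weeks: 4, 11, 18, 25 — the last one ≤ 31 is the 25th.

25 March 2020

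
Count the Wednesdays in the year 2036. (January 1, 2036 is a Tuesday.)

53

January 1, 2036 is a Tuesday; the first Wednesday on or after it is January 2, 2036 (1 day later).
From January 2, 2036 to December 31, 2036: 29 + 29 + 31 + 30 + 31 + 30 + 31 + 31 + 30 + 31 + 30 + 31 = 364 days (rest of January, February, March, April, May, June, July, August, September, October, November, December).
364 ÷ 7 = 52 full weeks with remainder 0, so 52 more Wednesdays after the first → 53.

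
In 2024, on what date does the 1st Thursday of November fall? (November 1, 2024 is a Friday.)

November 2024 begins on a Friday, so the first Thursday is November 7 (6 days later).

7 November 2024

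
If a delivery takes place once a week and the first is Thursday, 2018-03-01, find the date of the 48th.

2019-01-24

The 48th occurrence is 47 intervals after the first: 47 × 7 = 329 days after 2018-03-01.
March has 31 days — 30 days to the end of March leaves 299.
April has 30 days (269 left).
May has 31 days (238 left).
June has 30 days (208 left).
July has 31 days (177 left).
August has 31 days (146 left).
September has 30 days (116 left).
October has 31 days (85 left).
November has 30 days (55 left).
December has 31 days (24 left).
24 days into January → 2019-01-24.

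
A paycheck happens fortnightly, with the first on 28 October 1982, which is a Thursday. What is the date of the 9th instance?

17 February 1983

The 9th occurrence is 8 intervals after the first: 8 × 14 = 112 days after 28 October 1982.
October has 31 days — 3 days to the end of October leaves 109.
November has 30 days (79 left).
December has 31 days (48 left).
January has 31 days (17 left).
17 days into February → 17 February 1983.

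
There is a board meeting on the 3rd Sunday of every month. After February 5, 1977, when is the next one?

February 1977 starts on a Tuesday; its first Sunday is the 6th, so the 3rd Sunday is the 20th — February 20, 1977.
February 20, 1977 is after February 5, 1977, so that is the next one.

February 20, 1977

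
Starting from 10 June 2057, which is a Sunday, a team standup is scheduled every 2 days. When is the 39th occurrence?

25 August 2057

The 39th occurrence is 38 intervals after the first: 38 × 2 = 76 days after 10 June 2057.
June has 30 days — 20 days to the end of June leaves 56.
July has 31 days (25 left).
25 days into August → 25 August 2057.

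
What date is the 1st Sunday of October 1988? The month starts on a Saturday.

October 1988 begins on a Saturday, so the first Sunday is October 2 (1 day later).

2 October 1988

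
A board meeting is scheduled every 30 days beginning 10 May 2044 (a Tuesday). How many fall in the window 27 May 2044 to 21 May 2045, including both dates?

Occurrences land 30·i days after 10 May 2044 for i = 0, 1, 2, …
27 May 2044 is 17 days after the start; 17 ÷ 30 = 0 remainder 17; since the remainder is 17, round up to i = 1. First occurrence in the window: #2 on 9 June 2044 (1×30 = 30 days in).
21 May 2045 is 376 days after the start; 376 ÷ 30 = 12 remainder 16. Last occurrence in the window: #13 on 5 May 2045.
Occurrences #2 through #13: 12 in total.

12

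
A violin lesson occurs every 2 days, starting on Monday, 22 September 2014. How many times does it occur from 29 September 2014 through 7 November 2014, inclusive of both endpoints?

20

Occurrences land 2·i days after 22 September 2014 for i = 0, 1, 2, …
29 September 2014 is 7 days after the start; 7 ÷ 2 = 3 remainder 1; since the remainder is 1, round up to i = 4. First occurrence in the window: #5 on 30 September 2014 (4×2 = 8 days in).
7 November 2014 is 46 days after the start; 46 ÷ 2 = 23 remainder 0. Last occurrence in the window: #24 on 7 November 2014.
Occurrences #5 through #24: 20 in total.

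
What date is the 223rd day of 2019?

August 11, 2019

January has 31 days (223 − 31 = 192 remain).
February has 28 days (192 − 28 = 164 remain).
March has 31 days (164 − 31 = 133 remain).
April has 30 days (133 − 30 = 103 remain).
May has 31 days (103 − 31 = 72 remain).
June has 30 days (72 − 30 = 42 remain).
July has 31 days (42 − 31 = 11 remain).
11 into August → August 11.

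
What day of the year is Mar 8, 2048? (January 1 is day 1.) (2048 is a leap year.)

68

Days in months before Mar: 31 + 29 = 60.
Plus 8 days into Mar → day 68.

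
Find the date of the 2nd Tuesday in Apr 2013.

The first Tuesday of Apr 2013 is Apr 2.
The 2nd Tuesday is 1 weeks later: 2 + 7 = 9.

Apr 9, 2013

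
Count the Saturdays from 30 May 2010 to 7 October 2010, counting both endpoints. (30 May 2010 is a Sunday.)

30 May 2010 is a Sunday; the first Saturday on or after it is 5 June 2010 (6 days later).
From 5 June 2010 to 7 October 2010: 25 + 31 + 31 + 30 + 7 = 124 days (rest of June, July, August, September, October).
124 ÷ 7 = 17 full weeks with remainder 5, so 17 more Saturdays after the first → 18.

18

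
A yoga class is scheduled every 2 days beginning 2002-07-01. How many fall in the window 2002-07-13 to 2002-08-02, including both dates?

11

Occurrences land 2·i days after 2002-07-01 for i = 0, 1, 2, …
2002-07-13 is 12 days after the start; 12 ÷ 2 = 6 remainder 0. First occurrence in the window: #7 on 2002-07-13 (6×2 = 12 days in).
2002-08-02 is 32 days after the start; 32 ÷ 2 = 16 remainder 0. Last occurrence in the window: #17 on 2002-08-02.
Occurrences #7 through #17: 11 in total.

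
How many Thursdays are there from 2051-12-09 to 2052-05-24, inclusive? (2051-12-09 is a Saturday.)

2051-12-09 is a Saturday; the first Thursday on or after it is 2051-12-14 (5 days later).
From 2051-12-14 to 2052-05-24: 17 + 31 + 29 + 31 + 30 + 24 = 162 days (rest of December, January, February, March, April, May).
162 ÷ 7 = 23 full weeks with remainder 1, so 23 more Thursdays after the first → 24.

24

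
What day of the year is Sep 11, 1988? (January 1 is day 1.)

Days in months before Sep: 31 + 29 + 31 + 30 + 31 + 30 + 31 + 31 = 244.
Plus 11 days into Sep → day 255.

255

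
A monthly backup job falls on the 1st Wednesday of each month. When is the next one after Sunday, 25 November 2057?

5 December 2057

November 2057 starts on a Thursday, so its 1st Wednesday is 7 November 2057 (6 days in).
That is not after 25 November 2057, so look at December 2057.
December 2057 starts on a Saturday, so its 1st Wednesday is 5 December 2057 (4 days in).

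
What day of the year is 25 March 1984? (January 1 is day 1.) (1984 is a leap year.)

Days in months before March: 31 + 29 = 60.
Plus 25 days into March → day 85.

85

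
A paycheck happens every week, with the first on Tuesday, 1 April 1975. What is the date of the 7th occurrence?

The 7th occurrence is 6 intervals after the first: 6 × 7 = 42 days after 1 April 1975.
April has 30 days — 29 days to the end of April leaves 13.
13 days into May → 13 May 1975.

13 May 1975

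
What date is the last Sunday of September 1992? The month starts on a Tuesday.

1992-09-27

September 1992 begins on a Tuesday, so the first Sunday is September 6 (5 days later).
September 1992 has 30 days. Adding weeks: 6, 13, 20, 27 — the last one ≤ 30 is the 27th.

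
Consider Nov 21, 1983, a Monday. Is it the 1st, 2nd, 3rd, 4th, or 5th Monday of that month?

3rd

Day 21 falls in week ⌈21/7⌉ of the month.
Days 1–7 hold the 1st Monday, 8–14 the 2nd, 15–21 the 3rd, 22–28 the 4th, 29–31 the 5th.
21 is in the range for the 3rd.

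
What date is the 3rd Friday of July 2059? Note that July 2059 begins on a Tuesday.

July 18, 2059

July 2059 begins on a Tuesday, so the first Friday is July 4 (3 days later).
The 3rd Friday is 2 weeks later: 4 + 14 = 18.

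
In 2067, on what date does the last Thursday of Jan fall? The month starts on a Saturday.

Jan 27, 2067

Jan 2067 begins on a Saturday, so the first Thursday is Jan 6 (5 days later).
Jan 2067 has 31 days. Adding weeks: 6, 13, 20, 27 — the last one ≤ 31 is the 27th.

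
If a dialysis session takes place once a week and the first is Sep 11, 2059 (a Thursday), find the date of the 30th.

The 30th occurrence is 29 intervals after the first: 29 × 7 = 203 days after Sep 11, 2059.
Sep has 30 days — 19 days to the end of Sep leaves 184.
Oct has 31 days (153 left).
Nov has 30 days (123 left).
Dec has 31 days (92 left).
Jan has 31 days (61 left).
Feb has 29 days (32 left).
Mar has 31 days (1 left).
1 day into Apr → Apr 1, 2060.

Apr 1, 2060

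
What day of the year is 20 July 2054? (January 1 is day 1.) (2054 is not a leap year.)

201

Days in months before July: 31 + 28 + 31 + 30 + 31 + 30 = 181.
Plus 20 days into July → day 201.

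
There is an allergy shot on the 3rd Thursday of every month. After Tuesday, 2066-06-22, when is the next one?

June 2066 starts on a Tuesday; its first Thursday is the 3rd, so the 3rd Thursday is the 17th — 2066-06-17.
That is not after 2066-06-22, so look at July 2066.
July 2066 starts on a Thursday; its first Thursday is the 1st, so the 3rd Thursday is the 15th — 2066-07-15.

2066-07-15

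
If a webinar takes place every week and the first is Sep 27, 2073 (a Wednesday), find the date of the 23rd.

Feb 28, 2074

The 23rd occurrence is 22 intervals after the first: 22 × 7 = 154 days after Sep 27, 2073.
Sep has 30 days — 3 days to the end of Sep leaves 151.
Oct has 31 days (120 left).
Nov has 30 days (90 left).
Dec has 31 days (59 left).
Jan has 31 days (28 left).
28 days into Feb → Feb 28, 2074.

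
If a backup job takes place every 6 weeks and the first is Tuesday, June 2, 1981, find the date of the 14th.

The 14th occurrence is 13 intervals after the first: 13 × 42 = 546 days after June 2, 1981.
June has 30 days — 28 days to the end of June leaves 518.
From end of June to end of 1981 is 184 days (334 left).
January has 31 days (303 left).
February has 28 days (275 left).
March has 31 days (244 left).
April has 30 days (214 left).
May has 31 days (183 left).
June has 30 days (153 left).
July has 31 days (122 left).
August has 31 days (91 left).
September has 30 days (61 left).
October has 31 days (30 left).
30 days into November → November 30, 1982.

November 30, 1982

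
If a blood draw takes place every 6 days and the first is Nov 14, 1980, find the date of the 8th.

The 8th occurrence is 7 intervals after the first: 7 × 6 = 42 days after Nov 14, 1980.
Nov has 30 days — 16 days to the end of Nov leaves 26.
26 days into Dec → Dec 26, 1980.

Dec 26, 1980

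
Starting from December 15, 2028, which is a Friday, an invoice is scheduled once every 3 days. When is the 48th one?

May 5, 2029

The 48th occurrence is 47 intervals after the first: 47 × 3 = 141 days after December 15, 2028.
December has 31 days — 16 days to the end of December leaves 125.
January has 31 days (94 left).
February has 28 days (66 left).
March has 31 days (35 left).
April has 30 days (5 left).
5 days into May → May 5, 2029.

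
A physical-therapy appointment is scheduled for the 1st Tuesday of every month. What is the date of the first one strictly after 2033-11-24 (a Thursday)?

2033-12-06

November 2033 starts on a Tuesday, so its 1st Tuesday is 2033-11-01.
That is not after 2033-11-24, so look at December 2033.
December 2033 starts on a Thursday, so its 1st Tuesday is 2033-12-06 (5 days in).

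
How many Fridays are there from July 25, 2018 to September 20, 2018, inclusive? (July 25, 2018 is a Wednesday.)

8

July 25, 2018 is a Wednesday; the first Friday on or after it is July 27, 2018 (2 days later).
From July 27, 2018 to September 20, 2018: 4 + 31 + 20 = 55 days (rest of July, August, September).
55 ÷ 7 = 7 full weeks with remainder 6, so 7 more Fridays after the first → 8.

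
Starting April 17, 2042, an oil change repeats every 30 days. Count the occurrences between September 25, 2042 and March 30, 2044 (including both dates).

Occurrences land 30·i days after April 17, 2042 for i = 0, 1, 2, …
September 25, 2042 is 161 days after the start; 161 ÷ 30 = 5 remainder 11; since the remainder is 11, round up to i = 6. First occurrence in the window: #7 on October 14, 2042 (6×30 = 180 days in).
March 30, 2044 is 713 days after the start; 713 ÷ 30 = 23 remainder 23. Last occurrence in the window: #24 on March 7, 2044.
Occurrences #7 through #24: 18 in total.

18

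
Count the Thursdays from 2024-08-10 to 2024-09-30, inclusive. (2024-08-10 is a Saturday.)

2024-08-10 is a Saturday; the first Thursday on or after it is 2024-08-15 (5 days later).
From 2024-08-15 to 2024-09-30: 16 + 30 = 46 days (rest of August, September).
46 ÷ 7 = 6 full weeks with remainder 4, so 6 more Thursdays after the first → 7.

7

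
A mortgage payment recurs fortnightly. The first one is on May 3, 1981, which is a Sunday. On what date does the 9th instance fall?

August 23, 1981

The 9th occurrence is 8 intervals after the first: 8 × 14 = 112 days after May 3, 1981.
May has 31 days — 28 days to the end of May leaves 84.
June has 30 days (54 left).
July has 31 days (23 left).
23 days into August → August 23, 1981.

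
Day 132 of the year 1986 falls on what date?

January has 31 days (132 − 31 = 101 remain).
February has 28 days (101 − 28 = 73 remain).
March has 31 days (73 − 31 = 42 remain).
April has 30 days (42 − 30 = 12 remain).
12 into May → May 12.

1986-05-12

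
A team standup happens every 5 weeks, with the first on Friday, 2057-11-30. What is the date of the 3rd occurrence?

The 3rd occurrence is 2 intervals after the first: 2 × 35 = 70 days after 2057-11-30.
November has 30 days — 0 days to the end of November leaves 70.
December has 31 days (39 left).
January has 31 days (8 left).
8 days into February → 2058-02-08.

2058-02-08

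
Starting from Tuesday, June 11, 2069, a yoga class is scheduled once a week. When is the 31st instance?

The 31st occurrence is 30 intervals after the first: 30 × 7 = 210 days after June 11, 2069.
June has 30 days — 19 days to the end of June leaves 191.
July has 31 days (160 left).
August has 31 days (129 left).
September has 30 days (99 left).
October has 31 days (68 left).
November has 30 days (38 left).
December has 31 days (7 left).
7 days into January → January 7, 2070.

January 7, 2070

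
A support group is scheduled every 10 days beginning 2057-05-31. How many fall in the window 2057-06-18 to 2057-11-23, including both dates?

16

Occurrences land 10·i days after 2057-05-31 for i = 0, 1, 2, …
2057-06-18 is 18 days after the start; 18 ÷ 10 = 1 remainder 8; since the remainder is 8, round up to i = 2. First occurrence in the window: #3 on 2057-06-20 (2×10 = 20 days in).
2057-11-23 is 176 days after the start; 176 ÷ 10 = 17 remainder 6. Last occurrence in the window: #18 on 2057-11-17.
Occurrences #3 through #18: 16 in total.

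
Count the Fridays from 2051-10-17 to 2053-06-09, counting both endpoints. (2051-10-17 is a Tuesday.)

2051-10-17 is a Tuesday; the first Friday on or after it is 2051-10-20 (3 days later).
From 2051-10-20 to 2053-06-09: 72 + 366 + 160 = 598 days (rest of 2051, 2052, to 2053-06-09 in 2053).
598 ÷ 7 = 85 full weeks with remainder 3, so 85 more Fridays after the first → 86.

86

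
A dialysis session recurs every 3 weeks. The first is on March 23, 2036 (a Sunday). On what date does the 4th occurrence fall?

May 25, 2036

The 4th occurrence is 3 intervals after the first: 3 × 21 = 63 days after March 23, 2036.
March has 31 days — 8 days to the end of March leaves 55.
April has 30 days (25 left).
25 days into May → May 25, 2036.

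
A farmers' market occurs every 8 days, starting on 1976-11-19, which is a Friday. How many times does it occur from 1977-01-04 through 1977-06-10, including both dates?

Occurrences land 8·i days after 1976-11-19 for i = 0, 1, 2, …
1977-01-04 is 46 days after the start; 46 ÷ 8 = 5 remainder 6; since the remainder is 6, round up to i = 6. First occurrence in the window: #7 on 1977-01-06 (6×8 = 48 days in).
1977-06-10 is 203 days after the start; 203 ÷ 8 = 25 remainder 3. Last occurrence in the window: #26 on 1977-06-07.
Occurrences #7 through #26: 20 in total.

20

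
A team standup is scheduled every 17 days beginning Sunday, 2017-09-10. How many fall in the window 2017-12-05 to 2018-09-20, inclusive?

Occurrences land 17·i days after 2017-09-10 for i = 0, 1, 2, …
2017-12-05 is 86 days after the start; 86 ÷ 17 = 5 remainder 1; since the remainder is 1, round up to i = 6. First occurrence in the window: #7 on 2017-12-21 (6×17 = 102 days in).
2018-09-20 is 375 days after the start; 375 ÷ 17 = 22 remainder 1. Last occurrence in the window: #23 on 2018-09-19.
Occurrences #7 through #23: 17 in total.

17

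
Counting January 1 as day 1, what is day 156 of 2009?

January has 31 days (156 − 31 = 125 remain).
February has 28 days (125 − 28 = 97 remain).
March has 31 days (97 − 31 = 66 remain).
April has 30 days (66 − 30 = 36 remain).
May has 31 days (36 − 31 = 5 remain).
5 into June → June 5.

June 5, 2009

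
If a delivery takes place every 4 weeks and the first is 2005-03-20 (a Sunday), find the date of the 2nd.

2005-04-17

The 2nd occurrence is 1 interval after the first: 1 × 28 = 28 days after 2005-03-20.
March has 31 days — 11 days to the end of March leaves 17.
17 days into April → 2005-04-17.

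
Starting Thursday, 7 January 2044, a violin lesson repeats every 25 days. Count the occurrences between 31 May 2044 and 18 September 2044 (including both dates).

Occurrences land 25·i days after 7 January 2044 for i = 0, 1, 2, …
31 May 2044 is 145 days after the start; 145 ÷ 25 = 5 remainder 20; since the remainder is 20, round up to i = 6. First occurrence in the window: #7 on 5 June 2044 (6×25 = 150 days in).
18 September 2044 is 255 days after the start; 255 ÷ 25 = 10 remainder 5. Last occurrence in the window: #11 on 13 September 2044.
Occurrences #7 through #11: 5 in total.

5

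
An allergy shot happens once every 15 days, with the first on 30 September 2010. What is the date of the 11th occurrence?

The 11th occurrence is 10 intervals after the first: 10 × 15 = 150 days after 30 September 2010.
September has 30 days — 0 days to the end of September leaves 150.
October has 31 days (119 left).
November has 30 days (89 left).
December has 31 days (58 left).
January has 31 days (27 left).
27 days into February → 27 February 2011.

27 February 2011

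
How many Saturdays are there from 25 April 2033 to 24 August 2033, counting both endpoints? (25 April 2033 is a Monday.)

25 April 2033 is a Monday; the first Saturday on or after it is 30 April 2033 (5 days later).
From 30 April 2033 to 24 August 2033: 0 + 31 + 30 + 31 + 24 = 116 days (rest of April, May, June, July, August).
116 ÷ 7 = 16 full weeks with remainder 4, so 16 more Saturdays after the first → 17.

17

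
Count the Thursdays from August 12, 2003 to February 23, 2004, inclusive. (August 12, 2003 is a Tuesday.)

28

August 12, 2003 is a Tuesday; the first Thursday on or after it is August 14, 2003 (2 days later).
From August 14, 2003 to February 23, 2004: 17 + 30 + 31 + 30 + 31 + 31 + 23 = 193 days (rest of August, September, October, November, December, January, February).
193 ÷ 7 = 27 full weeks with remainder 4, so 27 more Thursdays after the first → 28.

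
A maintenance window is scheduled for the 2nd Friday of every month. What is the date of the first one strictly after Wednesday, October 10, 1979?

October 1979 starts on a Monday; its first Friday is the 5th, so the 2nd Friday is the 12th — October 12, 1979.
October 12, 1979 is after October 10, 1979, so that is the next one.

October 12, 1979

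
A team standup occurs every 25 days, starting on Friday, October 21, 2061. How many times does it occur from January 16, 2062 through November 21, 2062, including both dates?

12

Occurrences land 25·i days after October 21, 2061 for i = 0, 1, 2, …
January 16, 2062 is 87 days after the start; 87 ÷ 25 = 3 remainder 12; since the remainder is 12, round up to i = 4. First occurrence in the window: #5 on January 29, 2062 (4×25 = 100 days in).
November 21, 2062 is 396 days after the start; 396 ÷ 25 = 15 remainder 21. Last occurrence in the window: #16 on October 31, 2062.
Occurrences #5 through #16: 12 in total.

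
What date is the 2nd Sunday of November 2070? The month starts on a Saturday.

November 9, 2070

November 2070 begins on a Saturday, so the first Sunday is November 2 (1 day later).
The 2nd Sunday is 1 weeks later: 2 + 7 = 9.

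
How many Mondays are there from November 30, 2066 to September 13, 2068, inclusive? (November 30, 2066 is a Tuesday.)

November 30, 2066 is a Tuesday; the first Monday on or after it is December 6, 2066 (6 days later).
From December 6, 2066 to September 13, 2068: 25 + 365 + 257 = 647 days (rest of 2066, 2067, to September 13, 2068 in 2068).
647 ÷ 7 = 92 full weeks with remainder 3, so 92 more Mondays after the first → 93.

93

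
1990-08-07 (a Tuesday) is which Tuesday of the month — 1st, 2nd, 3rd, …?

Day 7 falls in week ⌈7/7⌉ of the month.
Days 1–7 hold the 1st Tuesday, 8–14 the 2nd, 15–21 the 3rd, 22–28 the 4th, 29–31 the 5th.
7 is in the range for the 1st.

1st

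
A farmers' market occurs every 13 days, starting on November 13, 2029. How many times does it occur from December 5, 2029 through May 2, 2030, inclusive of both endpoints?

Occurrences land 13·i days after November 13, 2029 for i = 0, 1, 2, …
December 5, 2029 is 22 days after the start; 22 ÷ 13 = 1 remainder 9; since the remainder is 9, round up to i = 2. First occurrence in the window: #3 on December 9, 2029 (2×13 = 26 days in).
May 2, 2030 is 170 days after the start; 170 ÷ 13 = 13 remainder 1. Last occurrence in the window: #14 on May 1, 2030.
Occurrences #3 through #14: 12 in total.

12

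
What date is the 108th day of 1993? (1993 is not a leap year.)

Jan has 31 days (108 − 31 = 77 remain).
Feb has 28 days (77 − 28 = 49 remain).
Mar has 31 days (49 − 31 = 18 remain).
18 into Apr → Apr 18.

Apr 18, 1993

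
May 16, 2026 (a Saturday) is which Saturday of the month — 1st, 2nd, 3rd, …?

Day 16 falls in week ⌈16/7⌉ of the month.
Days 1–7 hold the 1st Saturday, 8–14 the 2nd, 15–21 the 3rd, 22–28 the 4th, 29–31 the 5th.
16 is in the range for the 3rd.

3rd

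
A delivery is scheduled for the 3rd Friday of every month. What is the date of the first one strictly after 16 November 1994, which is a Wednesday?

November 1994 starts on a Tuesday; its first Friday is the 4th, so the 3rd Friday is the 18th — 18 November 1994.
18 November 1994 is after 16 November 1994, so that is the next one.

18 November 1994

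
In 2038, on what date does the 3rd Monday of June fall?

2038-06-21

The first Monday of June 2038 is June 7.
The 3rd Monday is 2 weeks later: 7 + 14 = 21.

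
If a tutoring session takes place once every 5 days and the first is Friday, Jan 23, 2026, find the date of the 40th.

The 40th occurrence is 39 intervals after the first: 39 × 5 = 195 days after Jan 23, 2026.
Jan has 31 days — 8 days to the end of Jan leaves 187.
Feb has 28 days (159 left).
Mar has 31 days (128 left).
Apr has 30 days (98 left).
May has 31 days (67 left).
Jun has 30 days (37 left).
Jul has 31 days (6 left).
6 days into Aug → Aug 6, 2026.

Aug 6, 2026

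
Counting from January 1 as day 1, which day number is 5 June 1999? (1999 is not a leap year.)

Days in months before June: 31 + 28 + 31 + 30 + 31 = 151.
Plus 5 days into June → day 156.

156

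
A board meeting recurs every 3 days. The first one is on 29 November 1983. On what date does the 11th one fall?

The 11th occurrence is 10 intervals after the first: 10 × 3 = 30 days after 29 November 1983.
November has 30 days — 1 day to the end of November leaves 29.
29 days into December → 29 December 1983.

29 December 1983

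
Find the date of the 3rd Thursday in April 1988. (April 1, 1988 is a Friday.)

April 21, 1988

April 1988 begins on a Friday, so the first Thursday is April 7 (6 days later).
The 3rd Thursday is 2 weeks later: 7 + 14 = 21.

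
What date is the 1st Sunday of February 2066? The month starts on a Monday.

February 7, 2066

February 2066 begins on a Monday, so the first Sunday is February 7 (6 days later).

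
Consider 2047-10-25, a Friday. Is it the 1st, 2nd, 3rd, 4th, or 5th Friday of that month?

Day 25 falls in week ⌈25/7⌉ of the month.
Days 1–7 hold the 1st Friday, 8–14 the 2nd, 15–21 the 3rd, 22–28 the 4th, 29–31 the 5th.
25 is in the range for the 4th.

4th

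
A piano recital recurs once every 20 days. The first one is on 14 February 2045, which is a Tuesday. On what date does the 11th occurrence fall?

The 11th occurrence is 10 intervals after the first: 10 × 20 = 200 days after 14 February 2045.
February has 28 days — 14 days to the end of February leaves 186.
March has 31 days (155 left).
April has 30 days (125 left).
May has 31 days (94 left).
June has 30 days (64 left).
July has 31 days (33 left).
August has 31 days (2 left).
2 days into September → 2 September 2045.

2 September 2045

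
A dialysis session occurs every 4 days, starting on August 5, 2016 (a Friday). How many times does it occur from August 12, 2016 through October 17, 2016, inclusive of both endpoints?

17

Occurrences land 4·i days after August 5, 2016 for i = 0, 1, 2, …
August 12, 2016 is 7 days after the start; 7 ÷ 4 = 1 remainder 3; since the remainder is 3, round up to i = 2. First occurrence in the window: #3 on August 13, 2016 (2×4 = 8 days in).
October 17, 2016 is 73 days after the start; 73 ÷ 4 = 18 remainder 1. Last occurrence in the window: #19 on October 16, 2016.
Occurrences #3 through #19: 17 in total.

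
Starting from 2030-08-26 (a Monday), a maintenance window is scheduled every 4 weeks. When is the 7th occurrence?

2031-02-10

The 7th occurrence is 6 intervals after the first: 6 × 28 = 168 days after 2030-08-26.
August has 31 days — 5 days to the end of August leaves 163.
September has 30 days (133 left).
October has 31 days (102 left).
November has 30 days (72 left).
December has 31 days (41 left).
January has 31 days (10 left).
10 days into February → 2031-02-10.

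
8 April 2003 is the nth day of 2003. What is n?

98

Days in months before April: 31 + 28 + 31 = 90.
Plus 8 days into April → day 98.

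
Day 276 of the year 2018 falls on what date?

Jan has 31 days (276 − 31 = 245 remain).
Feb has 28 days (245 − 28 = 217 remain).
Mar has 31 days (217 − 31 = 186 remain).
Apr has 30 days (186 − 30 = 156 remain).
May has 31 days (156 − 31 = 125 remain).
Jun has 30 days (125 − 30 = 95 remain).
Jul has 31 days (95 − 31 = 64 remain).
Aug has 31 days (64 − 31 = 33 remain).
Sep has 30 days (33 − 30 = 3 remain).
3 into Oct → Oct 3.

Oct 3, 2018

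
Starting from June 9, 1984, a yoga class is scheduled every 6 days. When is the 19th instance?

The 19th occurrence is 18 intervals after the first: 18 × 6 = 108 days after June 9, 1984.
June has 30 days — 21 days to the end of June leaves 87.
July has 31 days (56 left).
August has 31 days (25 left).
25 days into September → September 25, 1984.

September 25, 1984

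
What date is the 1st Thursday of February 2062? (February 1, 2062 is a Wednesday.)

February 2, 2062

February 2062 begins on a Wednesday, so the first Thursday is February 2 (1 day later).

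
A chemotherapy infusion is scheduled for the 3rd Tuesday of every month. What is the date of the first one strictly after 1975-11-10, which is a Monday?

November 1975 starts on a Saturday; its first Tuesday is the 4th, so the 3rd Tuesday is the 18th — 1975-11-18.
1975-11-18 is after 1975-11-10, so that is the next one.

1975-11-18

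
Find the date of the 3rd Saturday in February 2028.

The first Saturday of February 2028 is February 5.
The 3rd Saturday is 2 weeks later: 5 + 14 = 19.

February 19, 2028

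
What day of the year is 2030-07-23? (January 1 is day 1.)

204

Days in months before July: 31 + 28 + 31 + 30 + 31 + 30 = 181.
Plus 23 days into July → day 204.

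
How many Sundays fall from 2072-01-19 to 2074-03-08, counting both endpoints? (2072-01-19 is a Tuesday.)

111

2072-01-19 is a Tuesday; the first Sunday on or after it is 2072-01-24 (5 days later).
From 2072-01-24 to 2074-03-08: 342 + 365 + 67 = 774 days (rest of 2072, 2073, to 2074-03-08 in 2074).
774 ÷ 7 = 110 full weeks with remainder 4, so 110 more Sundays after the first → 111.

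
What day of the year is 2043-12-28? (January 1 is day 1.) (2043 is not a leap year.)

362

Days in months before December: 31 + 28 + 31 + 30 + 31 + 30 + 31 + 31 + 30 + 31 + 30 = 334.
Plus 28 days into December → day 362.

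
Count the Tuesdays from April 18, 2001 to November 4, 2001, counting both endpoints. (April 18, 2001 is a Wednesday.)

April 18, 2001 is a Wednesday; the first Tuesday on or after it is April 24, 2001 (6 days later).
From April 24, 2001 to November 4, 2001: 6 + 31 + 30 + 31 + 31 + 30 + 31 + 4 = 194 days (rest of April, May, June, July, August, September, October, November).
194 ÷ 7 = 27 full weeks with remainder 5, so 27 more Tuesdays after the first → 28.

28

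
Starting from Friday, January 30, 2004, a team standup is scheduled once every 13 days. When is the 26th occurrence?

December 20, 2004

The 26th occurrence is 25 intervals after the first: 25 × 13 = 325 days after January 30, 2004.
January has 31 days — 1 day to the end of January leaves 324.
February has 29 days (295 left).
March has 31 days (264 left).
April has 30 days (234 left).
May has 31 days (203 left).
June has 30 days (173 left).
July has 31 days (142 left).
August has 31 days (111 left).
September has 30 days (81 left).
October has 31 days (50 left).
November has 30 days (20 left).
20 days into December → December 20, 2004.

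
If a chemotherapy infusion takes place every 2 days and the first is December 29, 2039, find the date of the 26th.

The 26th occurrence is 25 intervals after the first: 25 × 2 = 50 days after December 29, 2039.
December has 31 days — 2 days to the end of December leaves 48.
January has 31 days (17 left).
17 days into February → February 17, 2040.

February 17, 2040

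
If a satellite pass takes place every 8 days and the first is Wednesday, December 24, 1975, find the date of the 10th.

The 10th occurrence is 9 intervals after the first: 9 × 8 = 72 days after December 24, 1975.
December has 31 days — 7 days to the end of December leaves 65.
January has 31 days (34 left).
February has 29 days (5 left).
5 days into March → March 5, 1976.

March 5, 1976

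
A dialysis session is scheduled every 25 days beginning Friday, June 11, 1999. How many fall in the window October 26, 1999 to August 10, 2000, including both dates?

12

Occurrences land 25·i days after June 11, 1999 for i = 0, 1, 2, …
October 26, 1999 is 137 days after the start; 137 ÷ 25 = 5 remainder 12; since the remainder is 12, round up to i = 6. First occurrence in the window: #7 on November 8, 1999 (6×25 = 150 days in).
August 10, 2000 is 426 days after the start; 426 ÷ 25 = 17 remainder 1. Last occurrence in the window: #18 on August 9, 2000.
Occurrences #7 through #18: 12 in total.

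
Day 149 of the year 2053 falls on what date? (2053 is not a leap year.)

January has 31 days (149 − 31 = 118 remain).
February has 28 days (118 − 28 = 90 remain).
March has 31 days (90 − 31 = 59 remain).
April has 30 days (59 − 30 = 29 remain).
29 into May → May 29.

2053-05-29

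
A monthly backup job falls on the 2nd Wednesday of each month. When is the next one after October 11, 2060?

October 2060 starts on a Friday; its first Wednesday is the 6th, so the 2nd Wednesday is the 13th — October 13, 2060.
October 13, 2060 is after October 11, 2060, so that is the next one.

October 13, 2060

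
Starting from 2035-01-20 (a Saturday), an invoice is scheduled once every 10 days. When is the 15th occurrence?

2035-06-09

The 15th occurrence is 14 intervals after the first: 14 × 10 = 140 days after 2035-01-20.
January has 31 days — 11 days to the end of January leaves 129.
February has 28 days (101 left).
March has 31 days (70 left).
April has 30 days (40 left).
May has 31 days (9 left).
9 days into June → 2035-06-09.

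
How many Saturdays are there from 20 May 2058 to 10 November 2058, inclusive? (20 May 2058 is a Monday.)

25

20 May 2058 is a Monday; the first Saturday on or after it is 25 May 2058 (5 days later).
From 25 May 2058 to 10 November 2058: 6 + 30 + 31 + 31 + 30 + 31 + 10 = 169 days (rest of May, June, July, August, September, October, November).
169 ÷ 7 = 24 full weeks with remainder 1, so 24 more Saturdays after the first → 25.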